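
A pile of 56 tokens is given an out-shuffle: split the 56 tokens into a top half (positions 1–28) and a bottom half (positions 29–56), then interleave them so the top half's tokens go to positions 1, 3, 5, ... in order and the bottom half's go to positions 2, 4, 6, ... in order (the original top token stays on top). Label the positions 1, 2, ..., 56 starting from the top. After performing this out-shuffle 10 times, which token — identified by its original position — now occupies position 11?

Work backwards from position 11, undoing one out-shuffle at a time:
11 ← 6 ← 31 ← 16 ← 36 ← 46 ← 51 ← 26 ← 41 ← 21 ← 11
So the token now at position 11 started at position 11.

11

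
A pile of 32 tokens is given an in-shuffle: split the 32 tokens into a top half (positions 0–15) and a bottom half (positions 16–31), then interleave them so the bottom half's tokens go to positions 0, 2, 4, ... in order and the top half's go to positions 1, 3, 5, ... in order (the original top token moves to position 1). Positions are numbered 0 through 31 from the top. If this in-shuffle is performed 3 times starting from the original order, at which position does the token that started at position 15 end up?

28

Track the token's position through each in-shuffle:
15 → 31 → 30 → 28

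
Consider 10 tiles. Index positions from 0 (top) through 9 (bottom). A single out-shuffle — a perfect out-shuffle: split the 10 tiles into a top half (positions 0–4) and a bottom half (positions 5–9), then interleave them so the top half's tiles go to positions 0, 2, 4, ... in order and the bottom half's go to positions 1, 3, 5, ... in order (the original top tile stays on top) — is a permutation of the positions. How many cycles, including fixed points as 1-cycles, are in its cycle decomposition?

4

Trace each unvisited position around until it returns:
(0) (1 2 4 8 7 5) (3 6) (9)
4 cycles in total.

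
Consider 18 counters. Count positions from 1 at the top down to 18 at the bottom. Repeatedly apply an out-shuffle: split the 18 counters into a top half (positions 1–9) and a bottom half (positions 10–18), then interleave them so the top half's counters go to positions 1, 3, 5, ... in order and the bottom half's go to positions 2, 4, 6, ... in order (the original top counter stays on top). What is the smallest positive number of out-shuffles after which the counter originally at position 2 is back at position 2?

Follow position 2 under repeated out-shuffles:
2 → 3 → 5 → 9 → 17 → 16 → 14 → 10 → 2
It first returns after 8 out-shuffles.

8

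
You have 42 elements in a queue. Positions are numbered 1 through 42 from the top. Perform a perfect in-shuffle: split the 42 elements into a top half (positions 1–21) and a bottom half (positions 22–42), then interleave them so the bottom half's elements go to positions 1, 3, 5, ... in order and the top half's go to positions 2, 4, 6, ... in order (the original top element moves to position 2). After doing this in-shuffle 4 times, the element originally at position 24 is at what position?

40

Track the element's position through each in-shuffle:
24 → 5 → 10 → 20 → 40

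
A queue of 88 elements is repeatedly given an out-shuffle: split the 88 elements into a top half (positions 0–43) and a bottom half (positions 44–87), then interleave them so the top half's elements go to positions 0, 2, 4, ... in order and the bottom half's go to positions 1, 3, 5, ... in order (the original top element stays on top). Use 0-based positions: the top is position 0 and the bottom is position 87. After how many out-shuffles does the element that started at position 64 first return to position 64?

Follow position 64 under repeated out-shuffles:
64 → 41 → 82 → 77 → 67 → 47 → 7 → 14 → ... → 64 (length 28)
It first returns after 28 out-shuffles.

28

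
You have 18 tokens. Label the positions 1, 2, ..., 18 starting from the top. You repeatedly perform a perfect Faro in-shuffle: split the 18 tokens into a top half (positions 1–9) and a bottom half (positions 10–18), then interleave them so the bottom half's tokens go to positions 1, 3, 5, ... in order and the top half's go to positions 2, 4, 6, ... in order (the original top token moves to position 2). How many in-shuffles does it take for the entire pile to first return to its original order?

18

The in-shuffle permutes the 18 positions with cycle lengths [18].
Every token is home exactly when every cycle has completed a whole number of laps, i.e. after lcm(18) = 18 in-shuffles.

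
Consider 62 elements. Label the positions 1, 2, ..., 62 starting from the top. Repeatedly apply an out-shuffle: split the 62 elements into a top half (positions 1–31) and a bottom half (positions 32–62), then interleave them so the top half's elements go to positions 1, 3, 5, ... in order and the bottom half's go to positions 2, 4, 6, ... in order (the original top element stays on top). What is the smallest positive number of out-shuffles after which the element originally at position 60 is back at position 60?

60

Follow position 60 under repeated out-shuffles:
60 → 58 → 54 → 46 → 30 → 59 → 56 → 50 → ... → 60 (length 60)
It first returns after 60 out-shuffles.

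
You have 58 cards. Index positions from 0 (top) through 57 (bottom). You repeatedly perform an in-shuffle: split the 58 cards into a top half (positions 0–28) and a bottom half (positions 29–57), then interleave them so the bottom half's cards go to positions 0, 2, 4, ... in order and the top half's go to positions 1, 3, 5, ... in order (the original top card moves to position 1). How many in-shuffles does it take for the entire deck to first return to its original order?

58

The in-shuffle permutes the 58 positions with cycle lengths [58].
Every card is home exactly when every cycle has completed a whole number of laps, i.e. after lcm(58) = 58 in-shuffles.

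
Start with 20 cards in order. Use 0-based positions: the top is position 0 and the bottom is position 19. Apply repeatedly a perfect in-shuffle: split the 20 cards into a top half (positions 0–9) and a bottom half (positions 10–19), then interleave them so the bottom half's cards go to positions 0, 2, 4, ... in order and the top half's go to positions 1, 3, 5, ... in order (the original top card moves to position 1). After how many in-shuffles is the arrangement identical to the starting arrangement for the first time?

The in-shuffle permutes the 20 positions with cycle lengths [2, 3, 3, 6, 6].
Every card is home exactly when every cycle has completed a whole number of laps, i.e. after lcm(2, 3, 6) = 6 in-shuffles.

6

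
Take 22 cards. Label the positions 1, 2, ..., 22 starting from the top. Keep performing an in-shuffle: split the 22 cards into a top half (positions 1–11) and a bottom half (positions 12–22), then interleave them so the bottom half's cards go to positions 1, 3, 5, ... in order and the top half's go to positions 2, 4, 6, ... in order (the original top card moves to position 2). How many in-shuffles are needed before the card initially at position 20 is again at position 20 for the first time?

Follow position 20 under repeated in-shuffles:
20 → 17 → 11 → 22 → 21 → 19 → 15 → 7 → 14 → 5 → 10 → 20
It first returns after 11 in-shuffles.

11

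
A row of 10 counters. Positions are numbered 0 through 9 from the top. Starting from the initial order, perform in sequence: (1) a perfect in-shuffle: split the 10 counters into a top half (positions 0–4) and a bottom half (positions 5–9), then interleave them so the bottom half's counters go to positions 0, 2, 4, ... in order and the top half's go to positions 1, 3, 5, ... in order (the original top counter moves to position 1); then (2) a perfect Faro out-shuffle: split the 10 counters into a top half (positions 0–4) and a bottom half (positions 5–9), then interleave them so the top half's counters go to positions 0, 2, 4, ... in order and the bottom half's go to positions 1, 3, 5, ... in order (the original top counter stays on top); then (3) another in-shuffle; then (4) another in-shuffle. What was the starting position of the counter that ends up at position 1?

3

Undo the operations in reverse order, starting from position 1:
  undo op 4 (in-shuffle, from top half): 1 ← 0
  undo op 3 (in-shuffle, from bottom half): 0 ← 5
  undo op 2 (out-shuffle, from bottom half): 5 ← 7
  undo op 1 (in-shuffle, from top half): 7 ← 3
So the counter at position 1 came from original position 3.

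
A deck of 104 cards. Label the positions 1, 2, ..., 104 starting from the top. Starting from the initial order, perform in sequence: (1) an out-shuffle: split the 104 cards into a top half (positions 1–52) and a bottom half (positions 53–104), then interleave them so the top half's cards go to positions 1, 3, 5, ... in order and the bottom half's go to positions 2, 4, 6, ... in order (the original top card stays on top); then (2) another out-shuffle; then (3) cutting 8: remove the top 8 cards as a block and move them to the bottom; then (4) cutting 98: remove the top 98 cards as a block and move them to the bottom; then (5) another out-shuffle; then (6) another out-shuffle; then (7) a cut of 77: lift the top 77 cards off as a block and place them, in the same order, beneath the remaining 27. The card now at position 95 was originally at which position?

Undo the operations in reverse order, starting from position 95:
  undo op 7 (cut 77): 95 ← 68
  undo op 6 (out-shuffle, from bottom half): 68 ← 86
  undo op 5 (out-shuffle, from bottom half): 86 ← 95
  undo op 4 (cut 98): 95 ← 89
  undo op 3 (cut 8): 89 ← 97
  undo op 2 (out-shuffle, from top half): 97 ← 49
  undo op 1 (out-shuffle, from top half): 49 ← 25
So the card at position 95 came from original position 25.

25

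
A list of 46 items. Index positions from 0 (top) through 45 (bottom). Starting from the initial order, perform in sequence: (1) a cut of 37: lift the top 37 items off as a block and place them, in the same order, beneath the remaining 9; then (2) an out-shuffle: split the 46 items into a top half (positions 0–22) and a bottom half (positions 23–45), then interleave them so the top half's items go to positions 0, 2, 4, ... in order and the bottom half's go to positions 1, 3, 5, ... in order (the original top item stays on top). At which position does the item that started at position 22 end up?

17

Track the item from position 22 forward through each operation:
  after op 1 (cut 37): 22 → 31
  after op 2 (out-shuffle): 31 → 17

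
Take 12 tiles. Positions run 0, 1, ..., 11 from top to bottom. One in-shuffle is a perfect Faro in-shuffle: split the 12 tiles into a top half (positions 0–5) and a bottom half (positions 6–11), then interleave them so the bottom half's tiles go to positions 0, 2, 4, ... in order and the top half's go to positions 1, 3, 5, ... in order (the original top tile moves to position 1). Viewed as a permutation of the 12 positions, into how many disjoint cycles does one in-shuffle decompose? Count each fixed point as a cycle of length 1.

Trace each unvisited position around until it returns:
(0 1 3 7 2 5 ... len 12)
1 cycle in total.

1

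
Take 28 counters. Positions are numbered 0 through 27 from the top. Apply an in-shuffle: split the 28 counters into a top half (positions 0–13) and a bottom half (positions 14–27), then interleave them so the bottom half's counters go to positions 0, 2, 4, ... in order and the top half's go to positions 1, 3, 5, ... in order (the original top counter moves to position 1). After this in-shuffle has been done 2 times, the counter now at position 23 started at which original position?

Work backwards from position 23, undoing one in-shuffle at a time:
23 ← 11 ← 5
So the counter now at position 23 started at position 5.

5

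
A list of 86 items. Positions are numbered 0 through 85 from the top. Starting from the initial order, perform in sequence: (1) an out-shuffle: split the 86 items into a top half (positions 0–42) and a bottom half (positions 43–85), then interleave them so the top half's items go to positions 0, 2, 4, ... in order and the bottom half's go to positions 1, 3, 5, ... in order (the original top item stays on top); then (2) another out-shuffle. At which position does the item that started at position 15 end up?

60

Track the item from position 15 forward through each operation:
  after op 1 (out-shuffle): 15 → 30
  after op 2 (out-shuffle): 30 → 60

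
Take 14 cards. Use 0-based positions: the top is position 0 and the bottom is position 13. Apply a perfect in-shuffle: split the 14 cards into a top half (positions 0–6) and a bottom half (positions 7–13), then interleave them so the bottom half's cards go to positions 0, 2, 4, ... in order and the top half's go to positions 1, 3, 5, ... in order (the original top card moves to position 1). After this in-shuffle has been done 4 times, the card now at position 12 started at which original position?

12

Work backwards from position 12, undoing one in-shuffle at a time:
12 ← 13 ← 6 ← 10 ← 12
So the card now at position 12 started at position 12.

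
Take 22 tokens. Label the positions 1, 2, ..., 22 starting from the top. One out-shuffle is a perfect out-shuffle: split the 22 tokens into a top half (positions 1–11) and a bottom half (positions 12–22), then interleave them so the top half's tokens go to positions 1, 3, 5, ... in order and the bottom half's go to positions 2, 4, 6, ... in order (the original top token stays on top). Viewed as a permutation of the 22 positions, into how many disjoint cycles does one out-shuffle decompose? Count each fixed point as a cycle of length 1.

Trace each unvisited position around until it returns:
(1) (2 3 5 9 17 12) (4 7 13) (6 11 21 20 18 14) (8 15) (10 19 16) (22)
7 cycles in total.

7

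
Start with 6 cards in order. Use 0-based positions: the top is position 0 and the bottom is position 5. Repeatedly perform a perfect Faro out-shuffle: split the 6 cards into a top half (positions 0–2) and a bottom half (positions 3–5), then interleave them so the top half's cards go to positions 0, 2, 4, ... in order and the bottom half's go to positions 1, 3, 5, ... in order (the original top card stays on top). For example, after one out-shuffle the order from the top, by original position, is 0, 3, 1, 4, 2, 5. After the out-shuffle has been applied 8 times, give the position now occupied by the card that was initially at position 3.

3

Track the card's position through each out-shuffle:
3 → 1 → 2 → 4 → 3 → 1 → 2 → 4 → 3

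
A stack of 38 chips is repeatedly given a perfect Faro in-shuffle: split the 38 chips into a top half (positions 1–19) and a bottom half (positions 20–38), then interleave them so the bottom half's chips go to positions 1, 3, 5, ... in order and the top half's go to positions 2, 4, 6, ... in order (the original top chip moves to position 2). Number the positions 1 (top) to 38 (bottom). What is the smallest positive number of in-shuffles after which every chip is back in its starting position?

The in-shuffle permutes the 38 positions with cycle lengths [2, 12, 12, 12].
Every chip is home exactly when every cycle has completed a whole number of laps, i.e. after lcm(2, 12) = 12 in-shuffles.

12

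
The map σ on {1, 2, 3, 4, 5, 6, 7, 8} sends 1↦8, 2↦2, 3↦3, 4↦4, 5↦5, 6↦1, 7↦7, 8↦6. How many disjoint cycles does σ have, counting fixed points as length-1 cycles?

Cycle decomposition: (1 8 6) (2) (3) (4) (5) (7).
6 cycles.

6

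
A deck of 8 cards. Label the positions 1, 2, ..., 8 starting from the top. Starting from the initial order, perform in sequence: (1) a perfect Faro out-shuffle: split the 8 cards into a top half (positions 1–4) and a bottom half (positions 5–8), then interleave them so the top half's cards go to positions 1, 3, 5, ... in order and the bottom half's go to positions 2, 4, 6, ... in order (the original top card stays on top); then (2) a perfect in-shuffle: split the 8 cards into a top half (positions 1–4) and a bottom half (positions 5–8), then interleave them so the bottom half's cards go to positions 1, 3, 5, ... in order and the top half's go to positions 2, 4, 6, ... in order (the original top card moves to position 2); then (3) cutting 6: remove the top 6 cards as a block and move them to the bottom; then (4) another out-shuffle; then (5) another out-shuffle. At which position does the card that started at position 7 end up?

3

Track the card from position 7 forward through each operation:
  after op 1 (out-shuffle): 7 → 6
  after op 2 (in-shuffle): 6 → 3
  after op 3 (cut 6): 3 → 5
  after op 4 (out-shuffle): 5 → 2
  after op 5 (out-shuffle): 2 → 3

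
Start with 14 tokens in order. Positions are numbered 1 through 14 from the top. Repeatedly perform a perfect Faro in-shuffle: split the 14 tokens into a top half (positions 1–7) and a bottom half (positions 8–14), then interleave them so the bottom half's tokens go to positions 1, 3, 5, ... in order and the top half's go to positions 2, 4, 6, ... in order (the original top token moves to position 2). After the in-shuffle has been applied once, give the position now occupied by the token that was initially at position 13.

Track the token's position through each in-shuffle:
13 → 11

11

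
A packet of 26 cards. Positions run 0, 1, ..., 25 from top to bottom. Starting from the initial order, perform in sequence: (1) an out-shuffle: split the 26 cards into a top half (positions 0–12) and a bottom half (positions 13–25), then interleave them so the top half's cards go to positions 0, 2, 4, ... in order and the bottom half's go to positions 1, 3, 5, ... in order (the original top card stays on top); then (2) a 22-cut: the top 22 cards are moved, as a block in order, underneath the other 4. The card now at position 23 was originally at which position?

Undo the operations in reverse order, starting from position 23:
  undo op 2 (cut 22): 23 ← 19
  undo op 1 (out-shuffle, from bottom half): 19 ← 22
So the card at position 23 came from original position 22.

22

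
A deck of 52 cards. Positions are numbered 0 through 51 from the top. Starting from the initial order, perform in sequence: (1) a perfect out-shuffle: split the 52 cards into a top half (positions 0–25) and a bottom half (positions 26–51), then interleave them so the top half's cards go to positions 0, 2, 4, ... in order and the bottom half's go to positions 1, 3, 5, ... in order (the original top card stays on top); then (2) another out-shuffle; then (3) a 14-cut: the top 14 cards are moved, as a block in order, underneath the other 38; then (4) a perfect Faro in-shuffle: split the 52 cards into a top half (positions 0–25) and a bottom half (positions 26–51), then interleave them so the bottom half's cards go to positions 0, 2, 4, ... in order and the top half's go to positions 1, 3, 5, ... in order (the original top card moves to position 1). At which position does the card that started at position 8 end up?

37

Track the card from position 8 forward through each operation:
  after op 1 (out-shuffle): 8 → 16
  after op 2 (out-shuffle): 16 → 32
  after op 3 (cut 14): 32 → 18
  after op 4 (in-shuffle): 18 → 37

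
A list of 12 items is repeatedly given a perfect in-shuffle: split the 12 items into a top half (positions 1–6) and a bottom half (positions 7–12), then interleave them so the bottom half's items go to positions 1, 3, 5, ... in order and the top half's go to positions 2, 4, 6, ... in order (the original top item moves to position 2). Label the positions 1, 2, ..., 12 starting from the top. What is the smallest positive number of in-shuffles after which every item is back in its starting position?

12

The in-shuffle permutes the 12 positions with cycle lengths [12].
Every item is home exactly when every cycle has completed a whole number of laps, i.e. after lcm(12) = 12 in-shuffles.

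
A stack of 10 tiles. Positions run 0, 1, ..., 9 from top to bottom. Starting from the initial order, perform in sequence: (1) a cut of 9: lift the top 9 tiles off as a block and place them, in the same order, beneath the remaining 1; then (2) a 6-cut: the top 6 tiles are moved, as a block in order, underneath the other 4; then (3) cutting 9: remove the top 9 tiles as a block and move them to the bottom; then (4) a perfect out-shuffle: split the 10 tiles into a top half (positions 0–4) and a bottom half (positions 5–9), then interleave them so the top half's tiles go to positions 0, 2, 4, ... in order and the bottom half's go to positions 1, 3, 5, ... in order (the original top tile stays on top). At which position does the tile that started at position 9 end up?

1

Track the tile from position 9 forward through each operation:
  after op 1 (cut 9): 9 → 0
  after op 2 (cut 6): 0 → 4
  after op 3 (cut 9): 4 → 5
  after op 4 (out-shuffle): 5 → 1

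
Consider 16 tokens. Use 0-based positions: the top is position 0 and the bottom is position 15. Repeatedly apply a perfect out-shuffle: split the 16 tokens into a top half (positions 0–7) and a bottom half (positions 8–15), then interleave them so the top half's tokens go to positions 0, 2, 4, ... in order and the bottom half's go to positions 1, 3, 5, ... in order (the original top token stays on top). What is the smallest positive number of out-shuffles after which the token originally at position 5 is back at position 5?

2

Follow position 5 under repeated out-shuffles:
5 → 10 → 5
It first returns after 2 out-shuffles.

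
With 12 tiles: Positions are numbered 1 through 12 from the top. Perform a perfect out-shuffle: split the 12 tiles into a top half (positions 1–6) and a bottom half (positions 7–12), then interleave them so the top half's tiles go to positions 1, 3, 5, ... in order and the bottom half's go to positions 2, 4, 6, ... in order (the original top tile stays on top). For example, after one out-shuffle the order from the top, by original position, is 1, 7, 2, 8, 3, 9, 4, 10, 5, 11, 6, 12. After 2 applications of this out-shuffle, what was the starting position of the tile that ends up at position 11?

Work backwards from position 11, undoing one out-shuffle at a time:
11 ← 6 ← 9
So the tile now at position 11 started at position 9.

9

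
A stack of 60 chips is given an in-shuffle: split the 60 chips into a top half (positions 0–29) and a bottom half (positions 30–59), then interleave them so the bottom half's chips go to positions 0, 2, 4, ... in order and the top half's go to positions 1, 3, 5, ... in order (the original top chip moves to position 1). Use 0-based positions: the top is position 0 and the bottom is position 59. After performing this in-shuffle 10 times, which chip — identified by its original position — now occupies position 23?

30

Work backwards from position 23, undoing one in-shuffle at a time:
23 ← 11 ← 5 ← 2 ← 31 ← 15 ← 7 ← 3 ← 1 ← 0 ← 30
So the chip now at position 23 started at position 30.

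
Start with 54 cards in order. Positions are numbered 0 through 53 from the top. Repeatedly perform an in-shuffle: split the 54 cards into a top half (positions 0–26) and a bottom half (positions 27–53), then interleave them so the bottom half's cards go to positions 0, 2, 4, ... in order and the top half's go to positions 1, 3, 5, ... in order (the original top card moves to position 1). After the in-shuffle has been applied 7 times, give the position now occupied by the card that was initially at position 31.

Track the card's position through each in-shuffle:
31 → 8 → 17 → 35 → 16 → 33 → 12 → 25

25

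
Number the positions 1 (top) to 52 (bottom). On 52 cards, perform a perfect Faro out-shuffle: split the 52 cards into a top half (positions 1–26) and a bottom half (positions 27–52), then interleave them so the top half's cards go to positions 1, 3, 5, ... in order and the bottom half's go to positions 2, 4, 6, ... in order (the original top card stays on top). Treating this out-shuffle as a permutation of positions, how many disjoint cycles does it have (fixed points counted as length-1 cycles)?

9

Trace each unvisited position around until it returns:
(1) (2 3 5 9 17 33 14 27) (4 7 13 25 49 46 40 28) (6 11 21 41 30 8 15 29) (10 19 37 22 43 34 16 31) (12 23 45 38 24 47 42 32) (18 35) (20 39 26 51 50 48 44 36) ... plus 1 more
9 cycles in total.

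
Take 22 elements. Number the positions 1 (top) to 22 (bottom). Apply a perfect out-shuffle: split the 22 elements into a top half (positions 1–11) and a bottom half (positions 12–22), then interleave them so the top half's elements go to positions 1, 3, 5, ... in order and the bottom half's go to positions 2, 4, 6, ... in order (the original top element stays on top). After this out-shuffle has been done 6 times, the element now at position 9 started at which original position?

Work backwards from position 9, undoing one out-shuffle at a time:
9 ← 5 ← 3 ← 2 ← 12 ← 17 ← 9
So the element now at position 9 started at position 9.

9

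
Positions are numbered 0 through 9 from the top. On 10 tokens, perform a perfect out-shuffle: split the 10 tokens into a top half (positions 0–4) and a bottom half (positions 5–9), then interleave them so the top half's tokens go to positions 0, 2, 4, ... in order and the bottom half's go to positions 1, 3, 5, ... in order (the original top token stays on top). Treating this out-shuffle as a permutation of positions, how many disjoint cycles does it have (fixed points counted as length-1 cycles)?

Trace each unvisited position around until it returns:
(0) (1 2 4 8 7 5) (3 6) (9)
4 cycles in total.

4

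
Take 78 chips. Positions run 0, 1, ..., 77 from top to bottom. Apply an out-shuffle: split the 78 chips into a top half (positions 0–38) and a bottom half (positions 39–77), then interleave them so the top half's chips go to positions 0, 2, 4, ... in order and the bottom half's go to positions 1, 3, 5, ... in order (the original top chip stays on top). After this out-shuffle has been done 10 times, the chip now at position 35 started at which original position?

Work backwards from position 35, undoing one out-shuffle at a time:
35 ← 56 ← 28 ← 14 ← 7 ← 42 ← 21 ← 49 ← 63 ← 70 ← 35
So the chip now at position 35 started at position 35.

35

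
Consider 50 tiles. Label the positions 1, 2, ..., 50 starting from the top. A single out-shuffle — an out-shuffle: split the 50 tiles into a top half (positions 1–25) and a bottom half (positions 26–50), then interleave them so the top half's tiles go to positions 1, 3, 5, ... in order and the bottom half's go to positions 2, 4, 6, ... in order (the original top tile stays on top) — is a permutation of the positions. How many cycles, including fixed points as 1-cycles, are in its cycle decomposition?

6

Trace each unvisited position around until it returns:
(1) (2 3 5 9 17 33 ... len 21) (4 7 13 25 49 48 ... len 21) (8 15 29) (22 43 36) (50)
6 cycles in total.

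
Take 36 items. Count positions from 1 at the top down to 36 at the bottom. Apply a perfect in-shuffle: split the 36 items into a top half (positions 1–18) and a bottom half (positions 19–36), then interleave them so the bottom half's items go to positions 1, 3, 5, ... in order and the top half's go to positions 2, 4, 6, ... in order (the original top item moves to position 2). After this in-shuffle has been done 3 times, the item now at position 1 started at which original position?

Work backwards from position 1, undoing one in-shuffle at a time:
1 ← 19 ← 28 ← 14
So the item now at position 1 started at position 14.

14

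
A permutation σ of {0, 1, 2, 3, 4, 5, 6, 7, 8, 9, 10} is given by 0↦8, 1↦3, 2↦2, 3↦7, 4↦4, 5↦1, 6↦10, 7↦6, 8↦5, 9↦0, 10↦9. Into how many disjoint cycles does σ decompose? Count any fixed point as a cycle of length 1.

Cycle decomposition: (0 8 5 1 3 7 6 10 9) (2) (4).
3 cycles.

3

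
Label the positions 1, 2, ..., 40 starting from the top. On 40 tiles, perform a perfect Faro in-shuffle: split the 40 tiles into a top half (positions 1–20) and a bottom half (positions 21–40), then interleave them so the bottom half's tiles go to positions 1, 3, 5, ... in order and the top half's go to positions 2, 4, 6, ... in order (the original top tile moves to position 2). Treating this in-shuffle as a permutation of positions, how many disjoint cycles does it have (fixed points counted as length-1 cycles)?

2

Trace each unvisited position around until it returns:
(1 2 4 8 16 32 ... len 20) (3 6 12 24 7 14 ... len 20)
2 cycles in total.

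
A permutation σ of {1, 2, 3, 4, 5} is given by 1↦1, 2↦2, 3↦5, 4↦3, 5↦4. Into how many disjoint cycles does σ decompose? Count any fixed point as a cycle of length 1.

3

Cycle decomposition: (1) (2) (3 5 4).
3 cycles.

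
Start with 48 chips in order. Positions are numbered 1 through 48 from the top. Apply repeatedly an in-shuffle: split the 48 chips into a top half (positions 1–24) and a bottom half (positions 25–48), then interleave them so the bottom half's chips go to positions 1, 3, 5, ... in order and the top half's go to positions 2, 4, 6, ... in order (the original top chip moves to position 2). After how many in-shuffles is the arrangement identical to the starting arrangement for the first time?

The in-shuffle permutes the 48 positions with cycle lengths [3, 3, 21, 21].
Every chip is home exactly when every cycle has completed a whole number of laps, i.e. after lcm(3, 21) = 21 in-shuffles.

21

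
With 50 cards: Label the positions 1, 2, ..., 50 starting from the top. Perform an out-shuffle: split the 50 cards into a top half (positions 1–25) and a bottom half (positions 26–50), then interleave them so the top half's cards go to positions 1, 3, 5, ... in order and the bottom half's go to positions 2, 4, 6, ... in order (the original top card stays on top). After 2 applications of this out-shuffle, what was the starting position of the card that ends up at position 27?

Work backwards from position 27, undoing one out-shuffle at a time:
27 ← 14 ← 32
So the card now at position 27 started at position 32.

32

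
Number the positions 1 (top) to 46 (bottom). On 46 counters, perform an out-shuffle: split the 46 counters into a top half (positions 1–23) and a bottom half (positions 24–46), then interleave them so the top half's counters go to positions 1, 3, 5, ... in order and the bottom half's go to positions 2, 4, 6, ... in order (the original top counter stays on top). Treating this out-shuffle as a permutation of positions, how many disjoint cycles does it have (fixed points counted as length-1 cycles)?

Trace each unvisited position around until it returns:
(1) (2 3 5 9 17 33 ... len 12) (4 7 13 25) (6 11 21 41 36 26) (8 15 29 12 23 45 ... len 12) (10 19 37 28) (16 31) (22 43 40 34) ... plus 1 more
9 cycles in total.

9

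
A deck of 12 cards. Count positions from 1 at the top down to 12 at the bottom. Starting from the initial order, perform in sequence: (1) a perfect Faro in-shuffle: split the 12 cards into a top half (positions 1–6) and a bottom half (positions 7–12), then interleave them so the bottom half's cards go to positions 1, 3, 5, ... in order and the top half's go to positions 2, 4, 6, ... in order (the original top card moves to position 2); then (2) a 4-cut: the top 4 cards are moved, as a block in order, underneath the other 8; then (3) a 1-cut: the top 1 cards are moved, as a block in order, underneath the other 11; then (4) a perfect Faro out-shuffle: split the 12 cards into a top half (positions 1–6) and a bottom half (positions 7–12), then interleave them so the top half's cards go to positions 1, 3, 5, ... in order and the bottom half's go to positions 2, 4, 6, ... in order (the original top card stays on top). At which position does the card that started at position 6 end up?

2

Track the card from position 6 forward through each operation:
  after op 1 (in-shuffle): 6 → 12
  after op 2 (cut 4): 12 → 8
  after op 3 (cut 1): 8 → 7
  after op 4 (out-shuffle): 7 → 2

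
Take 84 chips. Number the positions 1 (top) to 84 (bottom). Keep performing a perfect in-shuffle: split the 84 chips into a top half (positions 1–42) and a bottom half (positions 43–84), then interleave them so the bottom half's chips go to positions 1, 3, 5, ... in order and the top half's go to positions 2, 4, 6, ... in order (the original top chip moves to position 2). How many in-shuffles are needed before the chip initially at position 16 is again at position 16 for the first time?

8

Follow position 16 under repeated in-shuffles:
16 → 32 → 64 → 43 → 1 → 2 → 4 → 8 → 16
It first returns after 8 in-shuffles.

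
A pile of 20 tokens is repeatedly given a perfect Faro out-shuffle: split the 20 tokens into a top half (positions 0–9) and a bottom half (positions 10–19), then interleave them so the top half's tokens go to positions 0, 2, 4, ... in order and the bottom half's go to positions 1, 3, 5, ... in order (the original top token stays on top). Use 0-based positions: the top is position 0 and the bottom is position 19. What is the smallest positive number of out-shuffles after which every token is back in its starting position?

The out-shuffle permutes the 20 positions with cycle lengths [1, 1, 18].
Every token is home exactly when every cycle has completed a whole number of laps, i.e. after lcm(1, 18) = 18 out-shuffles.

18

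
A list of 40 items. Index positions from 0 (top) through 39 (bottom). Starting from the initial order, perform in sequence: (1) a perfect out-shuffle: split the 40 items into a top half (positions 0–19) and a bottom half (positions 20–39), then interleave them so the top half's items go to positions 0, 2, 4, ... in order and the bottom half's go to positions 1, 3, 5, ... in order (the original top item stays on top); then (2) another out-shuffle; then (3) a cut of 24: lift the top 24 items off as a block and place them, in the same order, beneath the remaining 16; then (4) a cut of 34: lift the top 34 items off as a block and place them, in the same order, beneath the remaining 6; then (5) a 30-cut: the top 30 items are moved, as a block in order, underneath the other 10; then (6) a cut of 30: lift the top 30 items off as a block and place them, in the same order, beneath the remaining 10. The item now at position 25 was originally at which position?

Undo the operations in reverse order, starting from position 25:
  undo op 6 (cut 30): 25 ← 15
  undo op 5 (cut 30): 15 ← 5
  undo op 4 (cut 34): 5 ← 39
  undo op 3 (cut 24): 39 ← 23
  undo op 2 (out-shuffle, from bottom half): 23 ← 31
  undo op 1 (out-shuffle, from bottom half): 31 ← 35
So the item at position 25 came from original position 35.

35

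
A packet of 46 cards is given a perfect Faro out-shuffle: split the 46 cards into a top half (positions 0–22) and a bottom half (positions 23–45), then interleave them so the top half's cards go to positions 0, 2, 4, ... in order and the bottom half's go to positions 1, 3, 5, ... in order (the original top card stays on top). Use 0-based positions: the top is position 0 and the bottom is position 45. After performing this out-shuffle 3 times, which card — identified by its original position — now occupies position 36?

27

Work backwards from position 36, undoing one out-shuffle at a time:
36 ← 18 ← 9 ← 27
So the card now at position 36 started at position 27.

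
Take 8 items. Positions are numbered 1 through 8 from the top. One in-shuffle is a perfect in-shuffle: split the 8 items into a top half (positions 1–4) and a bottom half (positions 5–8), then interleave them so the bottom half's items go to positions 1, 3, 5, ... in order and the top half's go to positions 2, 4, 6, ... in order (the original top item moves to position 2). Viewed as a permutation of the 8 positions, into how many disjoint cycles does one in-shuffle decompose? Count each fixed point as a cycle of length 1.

Trace each unvisited position around until it returns:
(1 2 4 8 7 5) (3 6)
2 cycles in total.

2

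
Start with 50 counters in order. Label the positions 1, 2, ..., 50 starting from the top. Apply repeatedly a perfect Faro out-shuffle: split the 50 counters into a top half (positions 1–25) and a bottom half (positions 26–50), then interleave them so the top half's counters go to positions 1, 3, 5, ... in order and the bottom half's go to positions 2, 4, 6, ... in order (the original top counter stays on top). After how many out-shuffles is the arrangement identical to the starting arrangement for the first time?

21

The out-shuffle permutes the 50 positions with cycle lengths [1, 1, 3, 3, 21, 21].
Every counter is home exactly when every cycle has completed a whole number of laps, i.e. after lcm(1, 3, 21) = 21 out-shuffles.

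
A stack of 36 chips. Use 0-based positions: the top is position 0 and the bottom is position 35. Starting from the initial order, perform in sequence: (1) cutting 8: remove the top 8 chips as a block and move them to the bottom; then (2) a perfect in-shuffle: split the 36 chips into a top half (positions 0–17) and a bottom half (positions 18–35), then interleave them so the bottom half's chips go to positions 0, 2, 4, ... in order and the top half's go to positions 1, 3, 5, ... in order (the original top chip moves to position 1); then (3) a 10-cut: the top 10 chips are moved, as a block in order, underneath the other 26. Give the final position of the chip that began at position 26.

26

Track the chip from position 26 forward through each operation:
  after op 1 (cut 8): 26 → 18
  after op 2 (in-shuffle): 18 → 0
  after op 3 (cut 10): 0 → 26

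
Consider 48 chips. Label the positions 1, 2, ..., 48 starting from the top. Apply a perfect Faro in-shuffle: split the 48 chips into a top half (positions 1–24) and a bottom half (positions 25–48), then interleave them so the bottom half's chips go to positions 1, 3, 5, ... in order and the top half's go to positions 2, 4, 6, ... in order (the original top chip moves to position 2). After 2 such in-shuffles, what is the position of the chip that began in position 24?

47

Track the chip's position through each in-shuffle:
24 → 48 → 47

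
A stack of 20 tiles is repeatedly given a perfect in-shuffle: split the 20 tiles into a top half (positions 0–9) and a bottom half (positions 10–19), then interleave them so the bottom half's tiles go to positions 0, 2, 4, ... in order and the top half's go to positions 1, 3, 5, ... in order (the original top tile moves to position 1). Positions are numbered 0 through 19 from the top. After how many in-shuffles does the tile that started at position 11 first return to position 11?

3

Follow position 11 under repeated in-shuffles:
11 → 2 → 5 → 11
It first returns after 3 in-shuffles.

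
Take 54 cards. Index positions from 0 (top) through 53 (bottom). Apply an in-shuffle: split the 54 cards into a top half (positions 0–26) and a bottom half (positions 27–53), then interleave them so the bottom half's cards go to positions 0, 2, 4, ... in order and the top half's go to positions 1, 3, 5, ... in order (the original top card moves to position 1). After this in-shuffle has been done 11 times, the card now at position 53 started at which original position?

Work backwards from position 53, undoing one in-shuffle at a time:
53 ← 26 ← 40 ← 47 ← 23 ← 11 ← 5 ← 2 ← 28 ← 41 ← 20 ← 37
So the card now at position 53 started at position 37.

37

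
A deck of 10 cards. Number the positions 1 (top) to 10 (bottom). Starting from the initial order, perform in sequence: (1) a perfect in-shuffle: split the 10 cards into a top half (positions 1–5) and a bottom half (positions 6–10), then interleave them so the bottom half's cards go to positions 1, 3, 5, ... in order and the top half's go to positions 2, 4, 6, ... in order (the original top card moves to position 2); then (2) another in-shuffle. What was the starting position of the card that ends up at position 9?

Undo the operations in reverse order, starting from position 9:
  undo op 2 (in-shuffle, from bottom half): 9 ← 10
  undo op 1 (in-shuffle, from top half): 10 ← 5
So the card at position 9 came from original position 5.

5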